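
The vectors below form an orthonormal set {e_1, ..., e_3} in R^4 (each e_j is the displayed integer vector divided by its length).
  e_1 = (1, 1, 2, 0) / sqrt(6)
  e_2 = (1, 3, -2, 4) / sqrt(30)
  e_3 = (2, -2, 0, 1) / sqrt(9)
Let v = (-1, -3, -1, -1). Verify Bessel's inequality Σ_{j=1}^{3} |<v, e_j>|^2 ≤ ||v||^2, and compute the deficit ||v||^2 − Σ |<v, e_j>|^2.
Σ |<v, e_j>|^2 = 59/5; ||v||^2 = 12; deficit = 1/5

Write each e_j = u_j / sqrt(<u_j, u_j>) where u_j is the displayed integer vector. Then <v, e_j> = <v, u_j> / sqrt(<u_j, u_j>), so |<v, e_j>|^2 = <v, u_j>^2 / <u_j, u_j>.
Coefficients: <v, e_1> = -6/sqrt(6), <v, e_2> = -12/sqrt(30), <v, e_3> = 3/sqrt(9).
Square and sum: Σ |<v, e_j>|^2 = 59/5.
Compute ||v||^2 = v·v = 12.
Deficit = 12 − 59/5 = 1/5 ≥ 0, confirming Bessel's inequality. (The deficit equals ||v − Σ <v,e_j> e_j||^2, the squared distance from v to span{e_j}.)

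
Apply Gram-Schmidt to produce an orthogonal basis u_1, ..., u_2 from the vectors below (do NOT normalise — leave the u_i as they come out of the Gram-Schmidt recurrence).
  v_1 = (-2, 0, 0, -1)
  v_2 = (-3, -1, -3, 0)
Orthogonal basis:
  u_1 = (-2, 0, 0, -1)
  u_2 = (-3/5, -1, -3, 6/5)

Apply the Gram-Schmidt recurrence
  u_1 = v_1
  u_i = v_i − Σ_{j<i} ((v_i · u_j) / (u_j · u_j)) · u_j.

Step by step this gives:
  u_1 = (-2, 0, 0, -1)
  u_2 = (-3/5, -1, -3, 6/5)

Orthogonality check:
  u_2 · u_1 = 0 (should be 0)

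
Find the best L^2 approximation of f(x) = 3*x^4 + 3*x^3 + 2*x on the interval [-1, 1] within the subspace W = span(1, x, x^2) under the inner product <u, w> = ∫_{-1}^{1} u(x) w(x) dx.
g(x) = 18*x^2/7 + 19*x/5 - 9/35

The best approximation g ∈ W is the orthogonal projection of f onto W. Writing g = a_0 + a_1 x + a_2 x^2, the coefficients solve the normal equations G · a = b where
  G_{ij} = <φ_i, φ_j> and b_i = <f, φ_i>, with φ_0 = 1, φ_1 = x, φ_2 = x^2.
G =
  [2, 0, 2/3]
  [0, 2/3, 0]
  [2/3, 0, 2/5],
b = (6/5, 38/15, 6/7).
Solving gives a_0 = -9/35, a_1 = 19/5, a_2 = 18/7, so
  g(x) = 18*x^2/7 + 19*x/5 - 9/35.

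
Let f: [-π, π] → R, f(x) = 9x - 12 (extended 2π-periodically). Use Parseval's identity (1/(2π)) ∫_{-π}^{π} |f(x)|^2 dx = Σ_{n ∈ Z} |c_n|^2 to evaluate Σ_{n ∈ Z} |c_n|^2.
Σ |c_n|^2 = 27π^2 + 144

Expand and integrate term by term over [-π, π]:
  ∫ (9x)^2 dx = 81·(2π^3/3); ∫ 2·9·(-12)·x dx = 0 (odd integrand); ∫ (-12)^2 dx = 144·2π.
So (1/(2π)) ∫_{-π}^{π} (9x - 12)^2 dx = 81π^2/3 + 144 = 27π^2 + 144.
Parseval ⇒ Σ |c_n|^2 = 27π^2 + 144.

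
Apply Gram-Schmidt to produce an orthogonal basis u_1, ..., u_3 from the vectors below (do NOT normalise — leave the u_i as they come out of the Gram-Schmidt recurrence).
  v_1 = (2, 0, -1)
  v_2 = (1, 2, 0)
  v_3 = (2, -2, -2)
Orthogonal basis:
  u_1 = (2, 0, -1)
  u_2 = (1/5, 2, 2/5)
  u_3 = (-4/21, 2/21, -8/21)

Apply the Gram-Schmidt recurrence
  u_1 = v_1
  u_i = v_i − Σ_{j<i} ((v_i · u_j) / (u_j · u_j)) · u_j.

Step by step this gives:
  u_1 = (2, 0, -1)
  u_2 = (1/5, 2, 2/5)
  u_3 = (-4/21, 2/21, -8/21)

Orthogonality check:
  u_2 · u_1 = 0 (should be 0)
  u_3 · u_1 = 0 (should be 0)
  u_3 · u_2 = 0 (should be 0)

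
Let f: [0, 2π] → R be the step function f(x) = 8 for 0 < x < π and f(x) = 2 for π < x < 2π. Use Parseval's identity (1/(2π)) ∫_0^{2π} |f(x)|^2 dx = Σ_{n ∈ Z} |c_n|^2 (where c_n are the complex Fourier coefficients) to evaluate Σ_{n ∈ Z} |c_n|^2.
Σ |c_n|^2 = 34

Parseval equates the L^2 energy of f (normalised by 1/(2π)) with the ℓ^2 sum of its Fourier coefficients: (1/(2π)) ∫_0^{2π} |f|^2 = Σ |c_n|^2.
Compute the left side: (1/(2π)) [∫_0^π 8^2 dx + ∫_π^{2π} 2^2 dx] = (1/(2π)) · (64π + 4π) = (64 + 4)/2 = 34.
So Σ_{n ∈ Z} |c_n|^2 = 34.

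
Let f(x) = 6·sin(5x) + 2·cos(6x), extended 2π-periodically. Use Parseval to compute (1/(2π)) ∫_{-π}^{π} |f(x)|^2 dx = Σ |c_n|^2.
Σ |c_n|^2 = 20

Expand |f|^2 and use orthogonality of {sin(nx), cos(mx)} on [-π, π]:
  ∫_{-π}^{π} sin(nx)^2 dx = π, ∫ cos(mx)^2 dx = π, and cross terms integrate to 0.
So ∫_{-π}^{π} f(x)^2 dx = 6^2 · π + 2^2 · π = (36 + 4)π.
Divide by 2π: (36 + 4)/2 = 20.
By Parseval, this equals Σ |c_n|^2.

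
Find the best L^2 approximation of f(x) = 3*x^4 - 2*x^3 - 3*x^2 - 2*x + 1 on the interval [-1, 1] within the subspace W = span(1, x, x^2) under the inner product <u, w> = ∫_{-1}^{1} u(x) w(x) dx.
g(x) = -3*x^2/7 - 16*x/5 + 26/35

The best approximation g ∈ W is the orthogonal projection of f onto W. Writing g = a_0 + a_1 x + a_2 x^2, the coefficients solve the normal equations G · a = b where
  G_{ij} = <φ_i, φ_j> and b_i = <f, φ_i>, with φ_0 = 1, φ_1 = x, φ_2 = x^2.
G =
  [2, 0, 2/3]
  [0, 2/3, 0]
  [2/3, 0, 2/5],
b = (6/5, -32/15, 34/105).
Solving gives a_0 = 26/35, a_1 = -16/5, a_2 = -3/7, so
  g(x) = -3*x^2/7 - 16*x/5 + 26/35.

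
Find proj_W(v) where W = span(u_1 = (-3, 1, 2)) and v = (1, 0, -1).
proj_W(v) = (15/14, -5/14, -5/7)

Set up U = [u_1 | ... | u_1] ∈ R^(3×1). The projector onto W = col(U) is P = U (U^T U)^(-1) U^T.
Compute U^T U =
  [14],
and U^T v = (-5).
Solve U^T U · c = U^T v for the coefficients: c = (-5/14). The projection is proj_W(v) = U c.
Check: (v - proj_W(v)) · u_1 = 0  (should be 0).
Result: proj_W(v) = (15/14, -5/14, -5/7).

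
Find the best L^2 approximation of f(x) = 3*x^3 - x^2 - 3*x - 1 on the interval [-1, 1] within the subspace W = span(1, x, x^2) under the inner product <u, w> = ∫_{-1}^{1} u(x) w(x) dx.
g(x) = -x^2 - 6*x/5 - 1

The best approximation g ∈ W is the orthogonal projection of f onto W. Writing g = a_0 + a_1 x + a_2 x^2, the coefficients solve the normal equations G · a = b where
  G_{ij} = <φ_i, φ_j> and b_i = <f, φ_i>, with φ_0 = 1, φ_1 = x, φ_2 = x^2.
G =
  [2, 0, 2/3]
  [0, 2/3, 0]
  [2/3, 0, 2/5],
b = (-8/3, -4/5, -16/15).
Solving gives a_0 = -1, a_1 = -6/5, a_2 = -1, so
  g(x) = -x^2 - 6*x/5 - 1.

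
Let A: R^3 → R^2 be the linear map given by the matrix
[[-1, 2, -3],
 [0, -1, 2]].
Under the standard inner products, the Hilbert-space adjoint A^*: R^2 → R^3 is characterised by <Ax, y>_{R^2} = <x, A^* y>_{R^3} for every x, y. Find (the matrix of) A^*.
A^* = A^T =
[[-1, 0],
 [2, -1],
 [-3, 2]]

For real matrices with standard dot products, the defining identity <Ax, y> = <x, A^* y> gives (Ax)^T y = x^T (A^*) y, i.e. x^T A^T y = x^T (A^*) y. Since this holds for all x, y, we must have A^* = A^T. Therefore
A^* =
[[-1, 0],
 [2, -1],
 [-3, 2]].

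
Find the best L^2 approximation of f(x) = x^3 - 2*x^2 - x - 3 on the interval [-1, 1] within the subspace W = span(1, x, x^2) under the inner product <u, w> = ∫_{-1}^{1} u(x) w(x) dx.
g(x) = -2*x^2 - 2*x/5 - 3

The best approximation g ∈ W is the orthogonal projection of f onto W. Writing g = a_0 + a_1 x + a_2 x^2, the coefficients solve the normal equations G · a = b where
  G_{ij} = <φ_i, φ_j> and b_i = <f, φ_i>, with φ_0 = 1, φ_1 = x, φ_2 = x^2.
G =
  [2, 0, 2/3]
  [0, 2/3, 0]
  [2/3, 0, 2/5],
b = (-22/3, -4/15, -14/5).
Solving gives a_0 = -3, a_1 = -2/5, a_2 = -2, so
  g(x) = -2*x^2 - 2*x/5 - 3.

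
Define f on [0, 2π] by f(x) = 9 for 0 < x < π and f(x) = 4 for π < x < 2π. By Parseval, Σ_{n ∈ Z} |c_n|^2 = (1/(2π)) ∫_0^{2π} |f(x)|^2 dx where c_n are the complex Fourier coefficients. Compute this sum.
Σ |c_n|^2 = 97/2

Parseval equates the L^2 energy of f (normalised by 1/(2π)) with the ℓ^2 sum of its Fourier coefficients: (1/(2π)) ∫_0^{2π} |f|^2 = Σ |c_n|^2.
Compute the left side: (1/(2π)) [∫_0^π 9^2 dx + ∫_π^{2π} 4^2 dx] = (1/(2π)) · (81π + 16π) = (81 + 16)/2 = 97/2.
So Σ_{n ∈ Z} |c_n|^2 = 97/2.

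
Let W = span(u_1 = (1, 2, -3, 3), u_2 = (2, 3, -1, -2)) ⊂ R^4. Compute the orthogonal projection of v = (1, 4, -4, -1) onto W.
proj_W(v) = (964/389, 1558/389, -1042/389, -68/389)

Set up U = [u_1 | ... | u_2] ∈ R^(4×2). The projector onto W = col(U) is P = U (U^T U)^(-1) U^T.
Compute U^T U =
  [23, 5]
  [5, 18],
and U^T v = (18, 20).
Solve U^T U · c = U^T v for the coefficients: c = (224/389, 370/389). The projection is proj_W(v) = U c.
Check: (v - proj_W(v)) · u_1 = 0  (should be 0).
Check: (v - proj_W(v)) · u_2 = 0  (should be 0).
Result: proj_W(v) = (964/389, 1558/389, -1042/389, -68/389).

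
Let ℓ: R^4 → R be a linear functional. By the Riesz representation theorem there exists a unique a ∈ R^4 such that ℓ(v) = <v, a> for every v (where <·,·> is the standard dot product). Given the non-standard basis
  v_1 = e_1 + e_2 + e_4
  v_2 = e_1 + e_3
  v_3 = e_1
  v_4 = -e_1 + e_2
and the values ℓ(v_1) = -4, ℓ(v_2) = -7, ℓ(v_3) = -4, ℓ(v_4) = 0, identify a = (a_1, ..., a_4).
a = (-4, -4, -3, 4)

Write a = (a_1, ..., a_4) in the standard basis. For each basis vector v_i, ℓ(v_i) = <v_i, a> is a linear equation in the a_j's. Collect the n equations into a matrix system V a = ℓ, where row i of V is v_i (expressed in the standard basis). Since V is invertible (lower-triangular with 1s on the diagonal, up to permutation), solve by back-substitution:
  V =
[[1, 1, 0, 1],
 [1, 0, 1, 0],
 [1, 0, 0, 0],
 [-1, 1, 0, 0]]
  V a = (-4, -7, -4, 0)
Solving gives a = (-4, -4, -3, 4).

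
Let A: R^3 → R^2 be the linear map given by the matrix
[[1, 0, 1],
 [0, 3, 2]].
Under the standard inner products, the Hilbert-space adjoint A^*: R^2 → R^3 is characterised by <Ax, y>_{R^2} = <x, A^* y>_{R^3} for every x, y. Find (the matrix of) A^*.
A^* = A^T =
[[1, 0],
 [0, 3],
 [1, 2]]

For real matrices with standard dot products, the defining identity <Ax, y> = <x, A^* y> gives (Ax)^T y = x^T (A^*) y, i.e. x^T A^T y = x^T (A^*) y. Since this holds for all x, y, we must have A^* = A^T. Therefore
A^* =
[[1, 0],
 [0, 3],
 [1, 2]].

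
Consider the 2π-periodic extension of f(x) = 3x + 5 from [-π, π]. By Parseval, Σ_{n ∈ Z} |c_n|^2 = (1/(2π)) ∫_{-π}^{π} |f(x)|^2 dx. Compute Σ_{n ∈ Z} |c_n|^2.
Σ |c_n|^2 = 3π^2 + 25

Expand and integrate term by term over [-π, π]:
  ∫ (3x)^2 dx = 9·(2π^3/3); ∫ 2·3·(5)·x dx = 0 (odd integrand); ∫ 5^2 dx = 25·2π.
So (1/(2π)) ∫_{-π}^{π} (3x + 5)^2 dx = 9π^2/3 + 25 = 3π^2 + 25.
Parseval ⇒ Σ |c_n|^2 = 3π^2 + 25.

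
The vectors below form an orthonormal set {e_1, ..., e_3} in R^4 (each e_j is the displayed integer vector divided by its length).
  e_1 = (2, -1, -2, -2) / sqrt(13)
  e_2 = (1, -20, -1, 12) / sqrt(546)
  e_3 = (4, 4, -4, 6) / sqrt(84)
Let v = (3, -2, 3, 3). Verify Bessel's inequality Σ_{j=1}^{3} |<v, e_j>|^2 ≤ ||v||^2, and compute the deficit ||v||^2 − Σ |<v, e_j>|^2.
Σ |<v, e_j>|^2 = 13; ||v||^2 = 31; deficit = 18

Write each e_j = u_j / sqrt(<u_j, u_j>) where u_j is the displayed integer vector. Then <v, e_j> = <v, u_j> / sqrt(<u_j, u_j>), so |<v, e_j>|^2 = <v, u_j>^2 / <u_j, u_j>.
Coefficients: <v, e_1> = -4/sqrt(13), <v, e_2> = 76/sqrt(546), <v, e_3> = 10/sqrt(84).
Square and sum: Σ |<v, e_j>|^2 = 13.
Compute ||v||^2 = v·v = 31.
Deficit = 31 − 13 = 18 ≥ 0, confirming Bessel's inequality. (The deficit equals ||v − Σ <v,e_j> e_j||^2, the squared distance from v to span{e_j}.)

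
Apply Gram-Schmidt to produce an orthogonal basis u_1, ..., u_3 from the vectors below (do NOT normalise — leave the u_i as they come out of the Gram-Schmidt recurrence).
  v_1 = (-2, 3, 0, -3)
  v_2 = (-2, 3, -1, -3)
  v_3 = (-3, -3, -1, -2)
Orthogonal basis:
  u_1 = (-2, 3, 0, -3)
  u_2 = (0, 0, -1, 0)
  u_3 = (-30/11, -75/22, 0, -35/22)

Apply the Gram-Schmidt recurrence
  u_1 = v_1
  u_i = v_i − Σ_{j<i} ((v_i · u_j) / (u_j · u_j)) · u_j.

Step by step this gives:
  u_1 = (-2, 3, 0, -3)
  u_2 = (0, 0, -1, 0)
  u_3 = (-30/11, -75/22, 0, -35/22)

Orthogonality check:
  u_2 · u_1 = 0 (should be 0)
  u_3 · u_1 = 0 (should be 0)
  u_3 · u_2 = 0 (should be 0)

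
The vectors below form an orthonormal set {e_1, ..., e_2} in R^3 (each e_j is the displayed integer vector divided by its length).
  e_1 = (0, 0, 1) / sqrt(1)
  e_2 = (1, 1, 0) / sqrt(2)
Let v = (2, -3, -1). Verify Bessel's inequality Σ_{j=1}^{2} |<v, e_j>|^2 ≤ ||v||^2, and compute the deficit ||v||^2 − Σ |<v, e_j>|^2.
Σ |<v, e_j>|^2 = 3/2; ||v||^2 = 14; deficit = 25/2

Write each e_j = u_j / sqrt(<u_j, u_j>) where u_j is the displayed integer vector. Then <v, e_j> = <v, u_j> / sqrt(<u_j, u_j>), so |<v, e_j>|^2 = <v, u_j>^2 / <u_j, u_j>.
Coefficients: <v, e_1> = -1/sqrt(1), <v, e_2> = -1/sqrt(2).
Square and sum: Σ |<v, e_j>|^2 = 3/2.
Compute ||v||^2 = v·v = 14.
Deficit = 14 − 3/2 = 25/2 ≥ 0, confirming Bessel's inequality. (The deficit equals ||v − Σ <v,e_j> e_j||^2, the squared distance from v to span{e_j}.)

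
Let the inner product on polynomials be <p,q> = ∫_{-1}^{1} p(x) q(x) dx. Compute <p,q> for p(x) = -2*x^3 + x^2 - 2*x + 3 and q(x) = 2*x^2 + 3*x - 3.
<p,q> = -108/5

Expand the product: p(x)·q(x) = -4*x^5 - 4*x^4 + 5*x^3 - 3*x^2 + 15*x - 9.
∫_{-1}^{1} of each monomial x^k gives [2/(k+1) if k even, 0 if k odd]. Integrating term-by-term (or equivalently evaluating the antiderivative F(x) = -2*x^6/3 - 4*x^5/5 + 5*x^4/4 - x^3 + 15*x^2/2 - 9*x at the endpoints):
  F(1) − F(−1) = -163/60 − (1133/60) = -108/5.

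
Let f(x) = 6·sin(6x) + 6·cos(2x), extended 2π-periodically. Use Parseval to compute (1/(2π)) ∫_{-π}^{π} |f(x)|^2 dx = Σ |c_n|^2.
Σ |c_n|^2 = 36

Expand |f|^2 and use orthogonality of {sin(nx), cos(mx)} on [-π, π]:
  ∫_{-π}^{π} sin(nx)^2 dx = π, ∫ cos(mx)^2 dx = π, and cross terms integrate to 0.
So ∫_{-π}^{π} f(x)^2 dx = 6^2 · π + 6^2 · π = (36 + 36)π.
Divide by 2π: (36 + 36)/2 = 36.
By Parseval, this equals Σ |c_n|^2.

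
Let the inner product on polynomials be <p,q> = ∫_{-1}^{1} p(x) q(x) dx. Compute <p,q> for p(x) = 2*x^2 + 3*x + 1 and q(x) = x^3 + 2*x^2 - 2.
<p,q> = -38/15

Expand the product: p(x)·q(x) = 2*x^5 + 7*x^4 + 7*x^3 - 2*x^2 - 6*x - 2.
∫_{-1}^{1} of each monomial x^k gives [2/(k+1) if k even, 0 if k odd]. Integrating term-by-term (or equivalently evaluating the antiderivative F(x) = x^6/3 + 7*x^5/5 + 7*x^4/4 - 2*x^3/3 - 3*x^2 - 2*x at the endpoints):
  F(1) − F(−1) = -131/60 − (7/20) = -38/15.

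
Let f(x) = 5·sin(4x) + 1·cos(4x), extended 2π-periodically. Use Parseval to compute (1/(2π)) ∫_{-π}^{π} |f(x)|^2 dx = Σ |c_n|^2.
Σ |c_n|^2 = 13

Expand |f|^2 and use orthogonality of {sin(nx), cos(mx)} on [-π, π]:
  ∫_{-π}^{π} sin(nx)^2 dx = π, ∫ cos(mx)^2 dx = π, and cross terms integrate to 0.
So ∫_{-π}^{π} f(x)^2 dx = 5^2 · π + 1^2 · π = (25 + 1)π.
Divide by 2π: (25 + 1)/2 = 13.
By Parseval, this equals Σ |c_n|^2.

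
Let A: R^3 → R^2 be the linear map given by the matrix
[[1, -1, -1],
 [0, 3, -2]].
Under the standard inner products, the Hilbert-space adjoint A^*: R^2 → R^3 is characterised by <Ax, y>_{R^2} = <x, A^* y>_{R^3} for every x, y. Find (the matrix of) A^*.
A^* = A^T =
[[1, 0],
 [-1, 3],
 [-1, -2]]

For real matrices with standard dot products, the defining identity <Ax, y> = <x, A^* y> gives (Ax)^T y = x^T (A^*) y, i.e. x^T A^T y = x^T (A^*) y. Since this holds for all x, y, we must have A^* = A^T. Therefore
A^* =
[[1, 0],
 [-1, 3],
 [-1, -2]].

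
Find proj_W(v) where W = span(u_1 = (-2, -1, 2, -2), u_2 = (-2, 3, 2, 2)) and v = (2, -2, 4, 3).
proj_W(v) = (-6/17, 10/17, 6/17, 7/17)

Set up U = [u_1 | ... | u_2] ∈ R^(4×2). The projector onto W = col(U) is P = U (U^T U)^(-1) U^T.
Compute U^T U =
  [13, 1]
  [1, 21],
and U^T v = (0, 4).
Solve U^T U · c = U^T v for the coefficients: c = (-1/68, 13/68). The projection is proj_W(v) = U c.
Check: (v - proj_W(v)) · u_1 = 0  (should be 0).
Check: (v - proj_W(v)) · u_2 = 0  (should be 0).
Result: proj_W(v) = (-6/17, 10/17, 6/17, 7/17).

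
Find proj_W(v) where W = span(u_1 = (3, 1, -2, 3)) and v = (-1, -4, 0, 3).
proj_W(v) = (6/23, 2/23, -4/23, 6/23)

Set up U = [u_1 | ... | u_1] ∈ R^(4×1). The projector onto W = col(U) is P = U (U^T U)^(-1) U^T.
Compute U^T U =
  [23],
and U^T v = (2).
Solve U^T U · c = U^T v for the coefficients: c = (2/23). The projection is proj_W(v) = U c.
Check: (v - proj_W(v)) · u_1 = 0  (should be 0).
Result: proj_W(v) = (6/23, 2/23, -4/23, 6/23).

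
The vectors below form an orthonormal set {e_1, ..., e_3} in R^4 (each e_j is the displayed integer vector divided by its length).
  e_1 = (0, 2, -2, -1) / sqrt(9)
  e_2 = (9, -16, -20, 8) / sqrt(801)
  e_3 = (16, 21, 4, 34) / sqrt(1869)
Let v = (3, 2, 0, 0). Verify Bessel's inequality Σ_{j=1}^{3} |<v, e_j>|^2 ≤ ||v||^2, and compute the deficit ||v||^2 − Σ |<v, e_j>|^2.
Σ |<v, e_j>|^2 = 43/7; ||v||^2 = 13; deficit = 48/7

Write each e_j = u_j / sqrt(<u_j, u_j>) where u_j is the displayed integer vector. Then <v, e_j> = <v, u_j> / sqrt(<u_j, u_j>), so |<v, e_j>|^2 = <v, u_j>^2 / <u_j, u_j>.
Coefficients: <v, e_1> = 4/sqrt(9), <v, e_2> = -5/sqrt(801), <v, e_3> = 90/sqrt(1869).
Square and sum: Σ |<v, e_j>|^2 = 43/7.
Compute ||v||^2 = v·v = 13.
Deficit = 13 − 43/7 = 48/7 ≥ 0, confirming Bessel's inequality. (The deficit equals ||v − Σ <v,e_j> e_j||^2, the squared distance from v to span{e_j}.)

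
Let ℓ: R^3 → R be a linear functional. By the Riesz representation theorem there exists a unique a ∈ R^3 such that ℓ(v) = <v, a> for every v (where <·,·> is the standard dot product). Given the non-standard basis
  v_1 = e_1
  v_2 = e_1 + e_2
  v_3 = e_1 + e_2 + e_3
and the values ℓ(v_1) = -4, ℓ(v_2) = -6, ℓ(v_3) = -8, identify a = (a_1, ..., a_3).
a = (-4, -2, -2)

Write a = (a_1, ..., a_3) in the standard basis. For each basis vector v_i, ℓ(v_i) = <v_i, a> is a linear equation in the a_j's. Collect the n equations into a matrix system V a = ℓ, where row i of V is v_i (expressed in the standard basis). Since V is invertible (lower-triangular with 1s on the diagonal, up to permutation), solve by back-substitution:
  V =
[[1, 0, 0],
 [1, 1, 0],
 [1, 1, 1]]
  V a = (-4, -6, -8)
Solving gives a = (-4, -2, -2).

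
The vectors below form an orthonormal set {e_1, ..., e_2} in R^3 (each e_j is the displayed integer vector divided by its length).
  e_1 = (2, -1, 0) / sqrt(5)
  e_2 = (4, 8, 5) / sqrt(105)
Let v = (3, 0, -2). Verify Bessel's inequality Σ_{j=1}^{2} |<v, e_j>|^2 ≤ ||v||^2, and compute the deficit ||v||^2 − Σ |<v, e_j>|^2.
Σ |<v, e_j>|^2 = 152/21; ||v||^2 = 13; deficit = 121/21

Write each e_j = u_j / sqrt(<u_j, u_j>) where u_j is the displayed integer vector. Then <v, e_j> = <v, u_j> / sqrt(<u_j, u_j>), so |<v, e_j>|^2 = <v, u_j>^2 / <u_j, u_j>.
Coefficients: <v, e_1> = 6/sqrt(5), <v, e_2> = 2/sqrt(105).
Square and sum: Σ |<v, e_j>|^2 = 152/21.
Compute ||v||^2 = v·v = 13.
Deficit = 13 − 152/21 = 121/21 ≥ 0, confirming Bessel's inequality. (The deficit equals ||v − Σ <v,e_j> e_j||^2, the squared distance from v to span{e_j}.)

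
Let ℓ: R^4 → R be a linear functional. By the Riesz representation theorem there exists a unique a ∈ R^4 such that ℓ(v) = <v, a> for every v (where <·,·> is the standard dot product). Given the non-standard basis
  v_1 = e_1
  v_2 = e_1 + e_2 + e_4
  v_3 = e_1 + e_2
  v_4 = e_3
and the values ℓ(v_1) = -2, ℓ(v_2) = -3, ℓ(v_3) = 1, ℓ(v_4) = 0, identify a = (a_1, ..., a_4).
a = (-2, 3, 0, -4)

Write a = (a_1, ..., a_4) in the standard basis. For each basis vector v_i, ℓ(v_i) = <v_i, a> is a linear equation in the a_j's. Collect the n equations into a matrix system V a = ℓ, where row i of V is v_i (expressed in the standard basis). Since V is invertible (lower-triangular with 1s on the diagonal, up to permutation), solve by back-substitution:
  V =
[[1, 0, 0, 0],
 [1, 1, 0, 1],
 [1, 1, 0, 0],
 [0, 0, 1, 0]]
  V a = (-2, -3, 1, 0)
Solving gives a = (-2, 3, 0, -4).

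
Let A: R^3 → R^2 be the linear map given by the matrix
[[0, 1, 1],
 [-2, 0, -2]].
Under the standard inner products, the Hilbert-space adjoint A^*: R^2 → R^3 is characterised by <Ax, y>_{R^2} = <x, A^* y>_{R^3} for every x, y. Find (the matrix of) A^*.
A^* = A^T =
[[0, -2],
 [1, 0],
 [1, -2]]

For real matrices with standard dot products, the defining identity <Ax, y> = <x, A^* y> gives (Ax)^T y = x^T (A^*) y, i.e. x^T A^T y = x^T (A^*) y. Since this holds for all x, y, we must have A^* = A^T. Therefore
A^* =
[[0, -2],
 [1, 0],
 [1, -2]].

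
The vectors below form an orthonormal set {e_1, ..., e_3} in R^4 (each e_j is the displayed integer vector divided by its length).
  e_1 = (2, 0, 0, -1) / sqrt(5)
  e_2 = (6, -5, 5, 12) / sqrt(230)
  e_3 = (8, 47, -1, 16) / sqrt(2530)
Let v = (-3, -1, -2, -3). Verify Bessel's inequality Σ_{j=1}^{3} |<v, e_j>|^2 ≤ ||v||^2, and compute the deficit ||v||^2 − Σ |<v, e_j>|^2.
Σ |<v, e_j>|^2 = 1229/55; ||v||^2 = 23; deficit = 36/55

Write each e_j = u_j / sqrt(<u_j, u_j>) where u_j is the displayed integer vector. Then <v, e_j> = <v, u_j> / sqrt(<u_j, u_j>), so |<v, e_j>|^2 = <v, u_j>^2 / <u_j, u_j>.
Coefficients: <v, e_1> = -3/sqrt(5), <v, e_2> = -59/sqrt(230), <v, e_3> = -117/sqrt(2530).
Square and sum: Σ |<v, e_j>|^2 = 1229/55.
Compute ||v||^2 = v·v = 23.
Deficit = 23 − 1229/55 = 36/55 ≥ 0, confirming Bessel's inequality. (The deficit equals ||v − Σ <v,e_j> e_j||^2, the squared distance from v to span{e_j}.)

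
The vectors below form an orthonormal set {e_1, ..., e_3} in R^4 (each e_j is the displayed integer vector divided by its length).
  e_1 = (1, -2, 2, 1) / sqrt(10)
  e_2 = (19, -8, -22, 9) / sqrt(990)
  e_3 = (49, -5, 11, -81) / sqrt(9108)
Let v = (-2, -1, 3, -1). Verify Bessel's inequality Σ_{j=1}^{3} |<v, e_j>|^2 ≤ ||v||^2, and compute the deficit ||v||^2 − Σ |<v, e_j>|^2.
Σ |<v, e_j>|^2 = 1259/92; ||v||^2 = 15; deficit = 121/92

Write each e_j = u_j / sqrt(<u_j, u_j>) where u_j is the displayed integer vector. Then <v, e_j> = <v, u_j> / sqrt(<u_j, u_j>), so |<v, e_j>|^2 = <v, u_j>^2 / <u_j, u_j>.
Coefficients: <v, e_1> = 5/sqrt(10), <v, e_2> = -105/sqrt(990), <v, e_3> = 21/sqrt(9108).
Square and sum: Σ |<v, e_j>|^2 = 1259/92.
Compute ||v||^2 = v·v = 15.
Deficit = 15 − 1259/92 = 121/92 ≥ 0, confirming Bessel's inequality. (The deficit equals ||v − Σ <v,e_j> e_j||^2, the squared distance from v to span{e_j}.)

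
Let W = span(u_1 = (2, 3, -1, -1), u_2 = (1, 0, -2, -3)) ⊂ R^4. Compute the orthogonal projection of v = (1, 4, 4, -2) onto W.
proj_W(v) = (251/161, 75/23, 1/7, 122/161)

Set up U = [u_1 | ... | u_2] ∈ R^(4×2). The projector onto W = col(U) is P = U (U^T U)^(-1) U^T.
Compute U^T U =
  [15, 7]
  [7, 14],
and U^T v = (12, -1).
Solve U^T U · c = U^T v for the coefficients: c = (25/23, -99/161). The projection is proj_W(v) = U c.
Check: (v - proj_W(v)) · u_1 = 0  (should be 0).
Check: (v - proj_W(v)) · u_2 = 0  (should be 0).
Result: proj_W(v) = (251/161, 75/23, 1/7, 122/161).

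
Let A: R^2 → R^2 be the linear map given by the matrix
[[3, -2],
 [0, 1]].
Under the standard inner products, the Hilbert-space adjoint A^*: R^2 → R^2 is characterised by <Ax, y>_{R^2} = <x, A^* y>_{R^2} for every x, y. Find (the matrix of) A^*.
A^* = A^T =
[[3, 0],
 [-2, 1]]

For real matrices with standard dot products, the defining identity <Ax, y> = <x, A^* y> gives (Ax)^T y = x^T (A^*) y, i.e. x^T A^T y = x^T (A^*) y. Since this holds for all x, y, we must have A^* = A^T. Therefore
A^* =
[[3, 0],
 [-2, 1]].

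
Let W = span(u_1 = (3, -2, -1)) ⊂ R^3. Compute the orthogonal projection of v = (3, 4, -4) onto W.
proj_W(v) = (15/14, -5/7, -5/14)

Set up U = [u_1 | ... | u_1] ∈ R^(3×1). The projector onto W = col(U) is P = U (U^T U)^(-1) U^T.
Compute U^T U =
  [14],
and U^T v = (5).
Solve U^T U · c = U^T v for the coefficients: c = (5/14). The projection is proj_W(v) = U c.
Check: (v - proj_W(v)) · u_1 = 0  (should be 0).
Result: proj_W(v) = (15/14, -5/7, -5/14).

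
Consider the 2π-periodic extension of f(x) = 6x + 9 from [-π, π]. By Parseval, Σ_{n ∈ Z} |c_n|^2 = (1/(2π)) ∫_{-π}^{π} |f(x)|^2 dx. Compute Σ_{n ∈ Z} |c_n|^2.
Σ |c_n|^2 = 12π^2 + 81

Expand and integrate term by term over [-π, π]:
  ∫ (6x)^2 dx = 36·(2π^3/3); ∫ 2·6·(9)·x dx = 0 (odd integrand); ∫ 9^2 dx = 81·2π.
So (1/(2π)) ∫_{-π}^{π} (6x + 9)^2 dx = 36π^2/3 + 81 = 12π^2 + 81.
Parseval ⇒ Σ |c_n|^2 = 12π^2 + 81.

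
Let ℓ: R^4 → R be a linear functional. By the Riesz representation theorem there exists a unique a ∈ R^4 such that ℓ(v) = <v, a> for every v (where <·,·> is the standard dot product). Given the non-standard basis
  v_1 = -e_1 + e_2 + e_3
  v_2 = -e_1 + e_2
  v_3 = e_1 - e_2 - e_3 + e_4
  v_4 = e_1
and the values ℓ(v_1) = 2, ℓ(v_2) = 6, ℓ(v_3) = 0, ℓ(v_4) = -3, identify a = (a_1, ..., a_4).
a = (-3, 3, -4, 2)

Write a = (a_1, ..., a_4) in the standard basis. For each basis vector v_i, ℓ(v_i) = <v_i, a> is a linear equation in the a_j's. Collect the n equations into a matrix system V a = ℓ, where row i of V is v_i (expressed in the standard basis). Since V is invertible (lower-triangular with 1s on the diagonal, up to permutation), solve by back-substitution:
  V =
[[-1, 1, 1, 0],
 [-1, 1, 0, 0],
 [1, -1, -1, 1],
 [1, 0, 0, 0]]
  V a = (2, 6, 0, -3)
Solving gives a = (-3, 3, -4, 2).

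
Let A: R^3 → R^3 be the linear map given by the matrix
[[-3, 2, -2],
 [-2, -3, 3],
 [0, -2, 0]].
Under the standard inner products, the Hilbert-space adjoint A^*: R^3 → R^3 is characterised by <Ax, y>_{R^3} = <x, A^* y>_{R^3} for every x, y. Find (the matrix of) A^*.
A^* = A^T =
[[-3, -2, 0],
 [2, -3, -2],
 [-2, 3, 0]]

For real matrices with standard dot products, the defining identity <Ax, y> = <x, A^* y> gives (Ax)^T y = x^T (A^*) y, i.e. x^T A^T y = x^T (A^*) y. Since this holds for all x, y, we must have A^* = A^T. Therefore
A^* =
[[-3, -2, 0],
 [2, -3, -2],
 [-2, 3, 0]].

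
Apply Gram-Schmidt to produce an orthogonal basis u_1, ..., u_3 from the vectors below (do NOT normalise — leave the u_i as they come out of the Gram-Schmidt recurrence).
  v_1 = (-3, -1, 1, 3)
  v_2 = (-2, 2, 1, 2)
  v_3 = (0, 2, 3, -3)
Orthogonal basis:
  u_1 = (-3, -1, 1, 3)
  u_2 = (-7/20, 51/20, 9/20, 7/20)
  u_3 = (-129/139, -53/139, 424/139, -288/139)

Apply the Gram-Schmidt recurrence
  u_1 = v_1
  u_i = v_i − Σ_{j<i} ((v_i · u_j) / (u_j · u_j)) · u_j.

Step by step this gives:
  u_1 = (-3, -1, 1, 3)
  u_2 = (-7/20, 51/20, 9/20, 7/20)
  u_3 = (-129/139, -53/139, 424/139, -288/139)

Orthogonality check:
  u_2 · u_1 = 0 (should be 0)
  u_3 · u_1 = 0 (should be 0)
  u_3 · u_2 = 0 (should be 0)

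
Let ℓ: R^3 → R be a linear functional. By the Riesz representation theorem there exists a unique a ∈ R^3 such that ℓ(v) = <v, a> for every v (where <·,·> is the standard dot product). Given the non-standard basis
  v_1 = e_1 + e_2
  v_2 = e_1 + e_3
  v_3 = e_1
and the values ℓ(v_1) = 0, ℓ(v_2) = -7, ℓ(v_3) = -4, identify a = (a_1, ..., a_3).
a = (-4, 4, -3)

Write a = (a_1, ..., a_3) in the standard basis. For each basis vector v_i, ℓ(v_i) = <v_i, a> is a linear equation in the a_j's. Collect the n equations into a matrix system V a = ℓ, where row i of V is v_i (expressed in the standard basis). Since V is invertible (lower-triangular with 1s on the diagonal, up to permutation), solve by back-substitution:
  V =
[[1, 1, 0],
 [1, 0, 1],
 [1, 0, 0]]
  V a = (0, -7, -4)
Solving gives a = (-4, 4, -3).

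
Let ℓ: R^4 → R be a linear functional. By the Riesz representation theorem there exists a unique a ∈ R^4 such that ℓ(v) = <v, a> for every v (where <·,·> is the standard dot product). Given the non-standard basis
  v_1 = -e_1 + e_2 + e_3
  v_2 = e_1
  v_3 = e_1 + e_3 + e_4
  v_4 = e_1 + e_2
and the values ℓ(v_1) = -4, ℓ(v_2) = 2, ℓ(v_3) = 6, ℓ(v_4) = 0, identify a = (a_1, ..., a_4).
a = (2, -2, 0, 4)

Write a = (a_1, ..., a_4) in the standard basis. For each basis vector v_i, ℓ(v_i) = <v_i, a> is a linear equation in the a_j's. Collect the n equations into a matrix system V a = ℓ, where row i of V is v_i (expressed in the standard basis). Since V is invertible (lower-triangular with 1s on the diagonal, up to permutation), solve by back-substitution:
  V =
[[-1, 1, 1, 0],
 [1, 0, 0, 0],
 [1, 0, 1, 1],
 [1, 1, 0, 0]]
  V a = (-4, 2, 6, 0)
Solving gives a = (2, -2, 0, 4).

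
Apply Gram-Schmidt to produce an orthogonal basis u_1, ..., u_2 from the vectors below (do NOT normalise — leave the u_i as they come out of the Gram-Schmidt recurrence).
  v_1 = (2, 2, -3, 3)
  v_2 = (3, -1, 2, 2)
Orthogonal basis:
  u_1 = (2, 2, -3, 3)
  u_2 = (35/13, -17/13, 32/13, 20/13)

Apply the Gram-Schmidt recurrence
  u_1 = v_1
  u_i = v_i − Σ_{j<i} ((v_i · u_j) / (u_j · u_j)) · u_j.

Step by step this gives:
  u_1 = (2, 2, -3, 3)
  u_2 = (35/13, -17/13, 32/13, 20/13)

Orthogonality check:
  u_2 · u_1 = 0 (should be 0)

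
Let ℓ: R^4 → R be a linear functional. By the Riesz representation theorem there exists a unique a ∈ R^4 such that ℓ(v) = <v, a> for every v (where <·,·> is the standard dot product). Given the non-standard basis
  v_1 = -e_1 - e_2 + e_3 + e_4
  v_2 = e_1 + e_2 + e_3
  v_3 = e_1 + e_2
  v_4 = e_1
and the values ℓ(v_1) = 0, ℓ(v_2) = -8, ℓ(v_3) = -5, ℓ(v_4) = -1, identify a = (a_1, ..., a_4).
a = (-1, -4, -3, -2)

Write a = (a_1, ..., a_4) in the standard basis. For each basis vector v_i, ℓ(v_i) = <v_i, a> is a linear equation in the a_j's. Collect the n equations into a matrix system V a = ℓ, where row i of V is v_i (expressed in the standard basis). Since V is invertible (lower-triangular with 1s on the diagonal, up to permutation), solve by back-substitution:
  V =
[[-1, -1, 1, 1],
 [1, 1, 1, 0],
 [1, 1, 0, 0],
 [1, 0, 0, 0]]
  V a = (0, -8, -5, -1)
Solving gives a = (-1, -4, -3, -2).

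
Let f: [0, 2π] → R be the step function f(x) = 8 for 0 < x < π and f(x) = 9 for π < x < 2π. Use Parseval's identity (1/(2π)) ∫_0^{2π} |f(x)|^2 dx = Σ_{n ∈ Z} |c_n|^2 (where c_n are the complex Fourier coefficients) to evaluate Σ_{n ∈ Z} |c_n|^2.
Σ |c_n|^2 = 145/2

Parseval equates the L^2 energy of f (normalised by 1/(2π)) with the ℓ^2 sum of its Fourier coefficients: (1/(2π)) ∫_0^{2π} |f|^2 = Σ |c_n|^2.
Compute the left side: (1/(2π)) [∫_0^π 8^2 dx + ∫_π^{2π} 9^2 dx] = (1/(2π)) · (64π + 81π) = (64 + 81)/2 = 145/2.
So Σ_{n ∈ Z} |c_n|^2 = 145/2.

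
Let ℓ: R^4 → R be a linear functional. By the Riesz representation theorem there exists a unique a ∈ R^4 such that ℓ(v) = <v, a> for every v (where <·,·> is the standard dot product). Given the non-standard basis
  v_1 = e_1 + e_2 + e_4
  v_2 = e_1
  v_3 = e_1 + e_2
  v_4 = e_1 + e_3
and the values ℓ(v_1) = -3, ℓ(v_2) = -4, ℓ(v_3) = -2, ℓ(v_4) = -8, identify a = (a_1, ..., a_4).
a = (-4, 2, -4, -1)

Write a = (a_1, ..., a_4) in the standard basis. For each basis vector v_i, ℓ(v_i) = <v_i, a> is a linear equation in the a_j's. Collect the n equations into a matrix system V a = ℓ, where row i of V is v_i (expressed in the standard basis). Since V is invertible (lower-triangular with 1s on the diagonal, up to permutation), solve by back-substitution:
  V =
[[1, 1, 0, 1],
 [1, 0, 0, 0],
 [1, 1, 0, 0],
 [1, 0, 1, 0]]
  V a = (-3, -4, -2, -8)
Solving gives a = (-4, 2, -4, -1).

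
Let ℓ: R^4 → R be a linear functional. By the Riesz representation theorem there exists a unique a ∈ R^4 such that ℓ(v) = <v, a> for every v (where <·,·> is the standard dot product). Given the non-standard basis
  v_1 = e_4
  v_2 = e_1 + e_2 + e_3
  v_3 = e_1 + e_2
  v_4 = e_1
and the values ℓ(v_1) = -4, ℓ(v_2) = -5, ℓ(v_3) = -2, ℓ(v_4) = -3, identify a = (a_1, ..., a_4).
a = (-3, 1, -3, -4)

Write a = (a_1, ..., a_4) in the standard basis. For each basis vector v_i, ℓ(v_i) = <v_i, a> is a linear equation in the a_j's. Collect the n equations into a matrix system V a = ℓ, where row i of V is v_i (expressed in the standard basis). Since V is invertible (lower-triangular with 1s on the diagonal, up to permutation), solve by back-substitution:
  V =
[[0, 0, 0, 1],
 [1, 1, 1, 0],
 [1, 1, 0, 0],
 [1, 0, 0, 0]]
  V a = (-4, -5, -2, -3)
Solving gives a = (-3, 1, -3, -4).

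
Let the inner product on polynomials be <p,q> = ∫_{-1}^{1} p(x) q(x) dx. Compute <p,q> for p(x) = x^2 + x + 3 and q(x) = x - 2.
<p,q> = -38/3

Expand the product: p(x)·q(x) = x^3 - x^2 + x - 6.
∫_{-1}^{1} of each monomial x^k gives [2/(k+1) if k even, 0 if k odd]. Integrating term-by-term (or equivalently evaluating the antiderivative F(x) = x^4/4 - x^3/3 + x^2/2 - 6*x at the endpoints):
  F(1) − F(−1) = -67/12 − (85/12) = -38/3.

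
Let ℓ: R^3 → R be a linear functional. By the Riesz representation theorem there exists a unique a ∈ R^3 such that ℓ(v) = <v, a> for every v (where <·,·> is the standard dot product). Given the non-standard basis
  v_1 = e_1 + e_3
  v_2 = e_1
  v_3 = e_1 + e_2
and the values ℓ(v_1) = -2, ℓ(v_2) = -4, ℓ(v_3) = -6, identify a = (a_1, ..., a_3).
a = (-4, -2, 2)

Write a = (a_1, ..., a_3) in the standard basis. For each basis vector v_i, ℓ(v_i) = <v_i, a> is a linear equation in the a_j's. Collect the n equations into a matrix system V a = ℓ, where row i of V is v_i (expressed in the standard basis). Since V is invertible (lower-triangular with 1s on the diagonal, up to permutation), solve by back-substitution:
  V =
[[1, 0, 1],
 [1, 0, 0],
 [1, 1, 0]]
  V a = (-2, -4, -6)
Solving gives a = (-4, -2, 2).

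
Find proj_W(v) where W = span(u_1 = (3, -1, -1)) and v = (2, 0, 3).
proj_W(v) = (9/11, -3/11, -3/11)

Set up U = [u_1 | ... | u_1] ∈ R^(3×1). The projector onto W = col(U) is P = U (U^T U)^(-1) U^T.
Compute U^T U =
  [11],
and U^T v = (3).
Solve U^T U · c = U^T v for the coefficients: c = (3/11). The projection is proj_W(v) = U c.
Check: (v - proj_W(v)) · u_1 = 0  (should be 0).
Result: proj_W(v) = (9/11, -3/11, -3/11).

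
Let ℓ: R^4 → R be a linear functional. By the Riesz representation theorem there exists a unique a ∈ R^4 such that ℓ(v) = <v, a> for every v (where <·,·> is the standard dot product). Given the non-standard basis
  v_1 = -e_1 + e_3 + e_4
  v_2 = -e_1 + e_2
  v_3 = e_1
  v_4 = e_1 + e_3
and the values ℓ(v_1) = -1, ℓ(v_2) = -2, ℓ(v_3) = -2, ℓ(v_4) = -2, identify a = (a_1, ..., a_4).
a = (-2, -4, 0, -3)

Write a = (a_1, ..., a_4) in the standard basis. For each basis vector v_i, ℓ(v_i) = <v_i, a> is a linear equation in the a_j's. Collect the n equations into a matrix system V a = ℓ, where row i of V is v_i (expressed in the standard basis). Since V is invertible (lower-triangular with 1s on the diagonal, up to permutation), solve by back-substitution:
  V =
[[-1, 0, 1, 1],
 [-1, 1, 0, 0],
 [1, 0, 0, 0],
 [1, 0, 1, 0]]
  V a = (-1, -2, -2, -2)
Solving gives a = (-2, -4, 0, -3).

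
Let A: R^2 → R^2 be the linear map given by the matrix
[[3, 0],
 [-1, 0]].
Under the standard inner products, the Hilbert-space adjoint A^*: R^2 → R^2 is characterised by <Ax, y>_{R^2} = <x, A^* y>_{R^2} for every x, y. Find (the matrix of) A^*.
A^* = A^T =
[[3, -1],
 [0, 0]]

For real matrices with standard dot products, the defining identity <Ax, y> = <x, A^* y> gives (Ax)^T y = x^T (A^*) y, i.e. x^T A^T y = x^T (A^*) y. Since this holds for all x, y, we must have A^* = A^T. Therefore
A^* =
[[3, -1],
 [0, 0]].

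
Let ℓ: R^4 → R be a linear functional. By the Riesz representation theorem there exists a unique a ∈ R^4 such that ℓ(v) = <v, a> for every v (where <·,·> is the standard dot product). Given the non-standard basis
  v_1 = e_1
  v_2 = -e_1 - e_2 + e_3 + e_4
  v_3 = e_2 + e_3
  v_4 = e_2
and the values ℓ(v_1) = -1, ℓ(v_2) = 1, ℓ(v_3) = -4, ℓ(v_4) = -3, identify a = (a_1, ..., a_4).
a = (-1, -3, -1, -2)

Write a = (a_1, ..., a_4) in the standard basis. For each basis vector v_i, ℓ(v_i) = <v_i, a> is a linear equation in the a_j's. Collect the n equations into a matrix system V a = ℓ, where row i of V is v_i (expressed in the standard basis). Since V is invertible (lower-triangular with 1s on the diagonal, up to permutation), solve by back-substitution:
  V =
[[1, 0, 0, 0],
 [-1, -1, 1, 1],
 [0, 1, 1, 0],
 [0, 1, 0, 0]]
  V a = (-1, 1, -4, -3)
Solving gives a = (-1, -3, -1, -2).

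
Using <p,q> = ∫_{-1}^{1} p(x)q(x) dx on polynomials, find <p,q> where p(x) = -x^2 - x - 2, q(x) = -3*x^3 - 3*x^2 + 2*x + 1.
<p,q> = 2/5

Expand the product: p(x)·q(x) = 3*x^5 + 6*x^4 + 7*x^3 + 3*x^2 - 5*x - 2.
∫_{-1}^{1} of each monomial x^k gives [2/(k+1) if k even, 0 if k odd]. Integrating term-by-term (or equivalently evaluating the antiderivative F(x) = x^6/2 + 6*x^5/5 + 7*x^4/4 + x^3 - 5*x^2/2 - 2*x at the endpoints):
  F(1) − F(−1) = -1/20 − (-9/20) = 2/5.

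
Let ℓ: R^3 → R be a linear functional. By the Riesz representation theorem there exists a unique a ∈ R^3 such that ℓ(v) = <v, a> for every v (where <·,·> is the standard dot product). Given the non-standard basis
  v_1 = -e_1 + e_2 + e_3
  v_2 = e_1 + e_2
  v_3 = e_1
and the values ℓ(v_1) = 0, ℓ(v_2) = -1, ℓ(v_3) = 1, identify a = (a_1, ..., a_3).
a = (1, -2, 3)

Write a = (a_1, ..., a_3) in the standard basis. For each basis vector v_i, ℓ(v_i) = <v_i, a> is a linear equation in the a_j's. Collect the n equations into a matrix system V a = ℓ, where row i of V is v_i (expressed in the standard basis). Since V is invertible (lower-triangular with 1s on the diagonal, up to permutation), solve by back-substitution:
  V =
[[-1, 1, 1],
 [1, 1, 0],
 [1, 0, 0]]
  V a = (0, -1, 1)
Solving gives a = (1, -2, 3).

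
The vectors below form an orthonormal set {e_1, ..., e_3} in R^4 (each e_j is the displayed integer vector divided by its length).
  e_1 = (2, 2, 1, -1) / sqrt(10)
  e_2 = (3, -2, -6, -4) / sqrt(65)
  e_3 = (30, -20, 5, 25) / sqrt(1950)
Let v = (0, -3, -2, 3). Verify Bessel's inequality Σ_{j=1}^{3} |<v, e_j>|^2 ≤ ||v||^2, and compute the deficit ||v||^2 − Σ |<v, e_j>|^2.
Σ |<v, e_j>|^2 = 62/3; ||v||^2 = 22; deficit = 4/3

Write each e_j = u_j / sqrt(<u_j, u_j>) where u_j is the displayed integer vector. Then <v, e_j> = <v, u_j> / sqrt(<u_j, u_j>), so |<v, e_j>|^2 = <v, u_j>^2 / <u_j, u_j>.
Coefficients: <v, e_1> = -11/sqrt(10), <v, e_2> = 6/sqrt(65), <v, e_3> = 125/sqrt(1950).
Square and sum: Σ |<v, e_j>|^2 = 62/3.
Compute ||v||^2 = v·v = 22.
Deficit = 22 − 62/3 = 4/3 ≥ 0, confirming Bessel's inequality. (The deficit equals ||v − Σ <v,e_j> e_j||^2, the squared distance from v to span{e_j}.)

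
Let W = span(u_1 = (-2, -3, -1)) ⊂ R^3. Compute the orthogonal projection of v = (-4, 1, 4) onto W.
proj_W(v) = (-1/7, -3/14, -1/14)

Set up U = [u_1 | ... | u_1] ∈ R^(3×1). The projector onto W = col(U) is P = U (U^T U)^(-1) U^T.
Compute U^T U =
  [14],
and U^T v = (1).
Solve U^T U · c = U^T v for the coefficients: c = (1/14). The projection is proj_W(v) = U c.
Check: (v - proj_W(v)) · u_1 = 0  (should be 0).
Result: proj_W(v) = (-1/7, -3/14, -1/14).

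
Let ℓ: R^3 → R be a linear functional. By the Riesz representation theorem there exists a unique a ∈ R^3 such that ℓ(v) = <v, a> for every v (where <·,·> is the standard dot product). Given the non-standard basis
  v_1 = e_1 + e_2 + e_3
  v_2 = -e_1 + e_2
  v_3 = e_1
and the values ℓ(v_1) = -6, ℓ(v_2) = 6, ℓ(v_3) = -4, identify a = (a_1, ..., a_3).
a = (-4, 2, -4)

Write a = (a_1, ..., a_3) in the standard basis. For each basis vector v_i, ℓ(v_i) = <v_i, a> is a linear equation in the a_j's. Collect the n equations into a matrix system V a = ℓ, where row i of V is v_i (expressed in the standard basis). Since V is invertible (lower-triangular with 1s on the diagonal, up to permutation), solve by back-substitution:
  V =
[[1, 1, 1],
 [-1, 1, 0],
 [1, 0, 0]]
  V a = (-6, 6, -4)
Solving gives a = (-4, 2, -4).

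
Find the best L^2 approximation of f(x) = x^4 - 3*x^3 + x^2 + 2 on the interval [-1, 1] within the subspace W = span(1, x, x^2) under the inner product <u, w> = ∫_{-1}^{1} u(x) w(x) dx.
g(x) = 13*x^2/7 - 9*x/5 + 67/35

The best approximation g ∈ W is the orthogonal projection of f onto W. Writing g = a_0 + a_1 x + a_2 x^2, the coefficients solve the normal equations G · a = b where
  G_{ij} = <φ_i, φ_j> and b_i = <f, φ_i>, with φ_0 = 1, φ_1 = x, φ_2 = x^2.
G =
  [2, 0, 2/3]
  [0, 2/3, 0]
  [2/3, 0, 2/5],
b = (76/15, -6/5, 212/105).
Solving gives a_0 = 67/35, a_1 = -9/5, a_2 = 13/7, so
  g(x) = 13*x^2/7 - 9*x/5 + 67/35.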